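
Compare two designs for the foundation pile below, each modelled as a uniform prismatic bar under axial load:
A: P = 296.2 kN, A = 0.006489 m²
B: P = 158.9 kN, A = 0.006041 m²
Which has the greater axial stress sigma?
Model: a uniform prismatic bar under axial load, so sigma = P / A (SI units).
  A: sigma = 296200 / 0.006489 = 4.565 × 10⁷ Pa = 45.65 MPa
  B: sigma = 158900 / 0.006041 = 2.63 × 10⁷ Pa = 26.3 MPa
45.65 MPa > 26.3 MPa, so A is larger.
Final answer: A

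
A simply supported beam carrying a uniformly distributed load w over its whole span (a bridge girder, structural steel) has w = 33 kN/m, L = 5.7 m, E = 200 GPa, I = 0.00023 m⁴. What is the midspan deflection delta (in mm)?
Model: a simply supported beam carrying a uniformly distributed load w over its whole span, so delta = (5·w·L^4) / (384·E·I).
Convert to SI units:
  w = 33 kN/m = 33000 N/m
  E = 200 GPa = 2 × 10¹¹ Pa
Substitute:
  delta = (5 × 33000 × 5.7^4) / (384 × (2 × 10¹¹) × 0.00023)
  delta = 0.00986 m
Convert: delta = 0.00986 m = 9.86 mm
Final answer: delta = 9.86 mm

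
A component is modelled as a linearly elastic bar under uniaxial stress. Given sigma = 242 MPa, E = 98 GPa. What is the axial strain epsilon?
Model: a linearly elastic bar under uniaxial stress, so epsilon = sigma / E.
Convert to SI units:
  sigma = 242 MPa = 2.42 × 10⁸ Pa
  E = 98 GPa = 9.8 × 10¹⁰ Pa
Substitute:
  epsilon = (2.42 × 10⁸) / (9.8 × 10¹⁰)
  epsilon = 0.002469
Final answer: epsilon = 0.002469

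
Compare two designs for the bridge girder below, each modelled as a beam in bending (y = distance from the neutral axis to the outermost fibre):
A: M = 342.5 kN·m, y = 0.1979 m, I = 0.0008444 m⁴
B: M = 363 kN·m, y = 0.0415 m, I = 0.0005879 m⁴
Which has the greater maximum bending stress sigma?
Model: a beam in bending (y = distance from the neutral axis to the outermost fibre), so sigma = (M·y) / I (SI units).
  A: sigma = (342500 × 0.1979) / 0.0008444 = 8.027 × 10⁷ Pa = 80.27 MPa
  B: sigma = (363000 × 0.0415) / 0.0005879 = 2.562 × 10⁷ Pa = 25.62 MPa
80.27 MPa > 25.62 MPa, so A is larger.
Final answer: A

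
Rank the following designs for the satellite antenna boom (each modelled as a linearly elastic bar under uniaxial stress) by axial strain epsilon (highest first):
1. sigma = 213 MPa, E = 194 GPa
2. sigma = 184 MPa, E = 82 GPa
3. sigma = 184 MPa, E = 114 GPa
Model: a linearly elastic bar under uniaxial stress, so epsilon = sigma / E (SI units).
  Case 1: epsilon = (2.13 × 10⁸) / (1.94 × 10¹¹) = 0.001098
  Case 2: epsilon = (1.84 × 10⁸) / (8.2 × 10¹⁰) = 0.002244
  Case 3: epsilon = (1.84 × 10⁸) / (1.14 × 10¹¹) = 0.001614
Ordering: 0.002244 (case 2) > 0.001614 (case 3) > 0.001098 (case 1)
Final answer: 2, 3, 1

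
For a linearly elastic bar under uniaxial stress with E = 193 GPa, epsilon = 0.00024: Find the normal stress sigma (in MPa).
Model: a linearly elastic bar under uniaxial stress, so sigma = E·epsilon.
Convert to SI units:
  E = 193 GPa = 1.93 × 10¹¹ Pa
Substitute:
  sigma = (1.93 × 10¹¹) × 0.00024
  sigma = 4.632 × 10⁷ Pa
Convert: sigma = 4.632 × 10⁷ Pa = 46.32 MPa
Final answer: sigma = 46.32 MPa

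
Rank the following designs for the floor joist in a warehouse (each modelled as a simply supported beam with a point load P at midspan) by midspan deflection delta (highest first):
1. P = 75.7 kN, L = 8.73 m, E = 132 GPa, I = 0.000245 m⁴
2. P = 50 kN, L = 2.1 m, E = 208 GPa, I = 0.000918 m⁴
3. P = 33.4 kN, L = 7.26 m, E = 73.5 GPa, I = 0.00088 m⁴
Model: a simply supported beam with a point load P at midspan, so delta = (P·L^3) / (48·E·I) (SI units).
  Case 1: delta = (75700 × 8.73^3) / (48 × (1.32 × 10¹¹) × 0.000245) = 0.03245 m = 32.45 mm
  Case 2: delta = (50000 × 2.1^3) / (48 × (2.08 × 10¹¹) × 0.000918) = 5.052 × 10⁻⁵ m = 0.05052 mm
  Case 3: delta = (33400 × 7.26^3) / (48 × (7.35 × 10¹⁰) × 0.00088) = 0.004117 m = 4.117 mm
Ordering: 32.45 mm (case 1) > 4.117 mm (case 3) > 0.05052 mm (case 2)
Final answer: 1, 3, 2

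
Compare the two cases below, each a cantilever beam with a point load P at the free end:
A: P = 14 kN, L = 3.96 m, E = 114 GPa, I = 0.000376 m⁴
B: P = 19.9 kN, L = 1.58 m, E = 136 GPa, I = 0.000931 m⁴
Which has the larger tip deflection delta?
Model: a cantilever beam with a point load P at the free end, so delta = (P·L^3) / (3·E·I) (SI units).
  A: delta = (14000 × 3.96^3) / (3 × (1.14 × 10¹¹) × 0.000376) = 0.006761 m = 6.761 mm
  B: delta = (19900 × 1.58^3) / (3 × (1.36 × 10¹¹) × 0.000931) = 0.0002066 m = 0.2066 mm
6.761 mm > 0.2066 mm, so A is larger.
Final answer: A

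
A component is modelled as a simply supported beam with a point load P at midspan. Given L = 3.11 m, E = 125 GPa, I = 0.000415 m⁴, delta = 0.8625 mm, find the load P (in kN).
Model: a simply supported beam with a point load P at midspan, so delta = (P·L^3) / (48·E·I).
Solve for P: P = (48·delta·E·I) / L^3.
Convert to SI units:
  E = 125 GPa = 1.25 × 10¹¹ Pa
  delta = 0.8625 mm = 0.0008625 m
Substitute:
  P = (48 × 0.0008625 × (1.25 × 10¹¹) × 0.000415) / 3.11^3
  P = 71400 N
Convert: P = 71400 N = 71.4 kN
Final answer: P = 71.4 kN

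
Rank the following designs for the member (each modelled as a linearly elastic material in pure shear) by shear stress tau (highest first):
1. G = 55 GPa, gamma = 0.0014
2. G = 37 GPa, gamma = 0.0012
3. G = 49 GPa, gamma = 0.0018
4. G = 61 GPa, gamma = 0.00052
Model: a linearly elastic material in pure shear, so tau = G·gamma (SI units).
  Case 1: tau = (5.5 × 10¹⁰) × 0.0014 = 7.7 × 10⁷ Pa = 77 MPa
  Case 2: tau = (3.7 × 10¹⁰) × 0.0012 = 4.44 × 10⁷ Pa = 44.4 MPa
  Case 3: tau = (4.9 × 10¹⁰) × 0.0018 = 8.82 × 10⁷ Pa = 88.2 MPa
  Case 4: tau = (6.1 × 10¹⁰) × 0.00052 = 3.172 × 10⁷ Pa = 31.72 MPa
Ordering: 88.2 MPa (case 3) > 77 MPa (case 1) > 44.4 MPa (case 2) > 31.72 MPa (case 4)
Final answer: 3, 1, 2, 4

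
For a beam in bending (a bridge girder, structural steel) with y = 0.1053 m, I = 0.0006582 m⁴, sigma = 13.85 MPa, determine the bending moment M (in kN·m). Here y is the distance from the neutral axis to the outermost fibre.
Model: a beam in bending, so sigma = (M·y) / I.
Solve for M: M = (sigma·I) / y.
Convert to SI units:
  sigma = 13.85 MPa = 1.385 × 10⁷ Pa
Substitute:
  M = ((1.385 × 10⁷) × 0.0006582) / 0.1053
  M = 86570 N·m
Convert: M = 86570 N·m = 86.57 kN·m
Final answer: M = 86.57 kN·m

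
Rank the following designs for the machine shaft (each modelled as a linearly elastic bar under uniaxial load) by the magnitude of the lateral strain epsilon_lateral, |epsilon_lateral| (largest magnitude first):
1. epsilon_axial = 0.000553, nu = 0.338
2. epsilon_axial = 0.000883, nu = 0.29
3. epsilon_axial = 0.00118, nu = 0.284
Model: a linearly elastic bar under uniaxial load, so epsilon_lateral = -nu·epsilon_axial (SI units).
  Case 1: epsilon_lateral = -(0.338 × 0.000553) = -0.0001869
  Case 2: epsilon_lateral = -(0.29 × 0.000883) = -0.0002561
  Case 3: epsilon_lateral = -(0.284 × 0.00118) = -0.0003351
Ordering by |epsilon_lateral|: 0.0003351 (case 3) > 0.0002561 (case 2) > 0.0001869 (case 1)
Final answer: 3, 2, 1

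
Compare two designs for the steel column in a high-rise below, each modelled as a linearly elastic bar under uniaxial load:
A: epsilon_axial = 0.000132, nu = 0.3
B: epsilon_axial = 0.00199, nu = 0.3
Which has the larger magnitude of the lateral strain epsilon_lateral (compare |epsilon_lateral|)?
Model: a linearly elastic bar under uniaxial load, so epsilon_lateral = -nu·epsilon_axial (SI units).
  A: epsilon_lateral = -(0.3 × 0.000132) = -3.96 × 10⁻⁵
  B: epsilon_lateral = -(0.3 × 0.00199) = -0.000597
|epsilon_lateral|: A = 3.96 × 10⁻⁵, B = 0.000597, so B is larger in magnitude.
Final answer: B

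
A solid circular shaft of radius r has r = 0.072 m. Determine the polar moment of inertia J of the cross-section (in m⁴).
Model: a solid circular shaft of radius r, so J = (π·r^4) / 2.
Substitute:
  J = (π × 0.072^4) / 2
  J = 4.221 × 10⁻⁵ m⁴
Final answer: J = 4.221 × 10⁻⁵ m⁴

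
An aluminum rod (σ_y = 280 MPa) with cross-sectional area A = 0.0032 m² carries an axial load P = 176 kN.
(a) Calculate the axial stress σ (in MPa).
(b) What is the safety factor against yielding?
(a) Axial stress σ = P/A. Convert P = 176 kN = 176000 N.
  σ = 176000 / 0.0032 = 5.5 × 10⁷ Pa = 55 MPa
(b) Safety factor SF = σ_y/σ = 280 / 55 = 5.091
Final answer: (a) σ = 55 MPa, (b) SF = 5.091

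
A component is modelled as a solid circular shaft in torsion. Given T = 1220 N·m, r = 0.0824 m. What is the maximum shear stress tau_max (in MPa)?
Model: a solid circular shaft in torsion, so tau_max = (2·T) / (π·r^3).
Substitute:
  tau_max = (2 × 1220) / (π × 0.0824^3)
  tau_max = 1.388 × 10⁶ Pa
Convert: tau_max = 1.388 × 10⁶ Pa = 1.388 MPa
Final answer: tau_max = 1.388 MPa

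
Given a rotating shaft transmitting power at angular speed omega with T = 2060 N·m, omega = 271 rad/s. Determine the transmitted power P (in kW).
Model: a rotating shaft transmitting power at angular speed omega, so P = T·omega.
Substitute:
  P = 2060 × 271
  P = 558300 W
Convert: P = 558300 W = 558.3 kW
Final answer: P = 558.3 kW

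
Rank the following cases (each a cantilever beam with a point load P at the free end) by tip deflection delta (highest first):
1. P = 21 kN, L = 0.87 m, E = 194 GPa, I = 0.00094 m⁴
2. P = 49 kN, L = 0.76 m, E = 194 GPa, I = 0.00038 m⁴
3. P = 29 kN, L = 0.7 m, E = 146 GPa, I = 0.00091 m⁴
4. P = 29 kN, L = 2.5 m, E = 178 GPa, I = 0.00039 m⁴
Model: a cantilever beam with a point load P at the free end, so delta = (P·L^3) / (3·E·I) (SI units).
  Case 1: delta = (21000 × 0.87^3) / (3 × (1.94 × 10¹¹) × 0.00094) = 2.528 × 10⁻⁵ m = 0.02528 mm
  Case 2: delta = (49000 × 0.76^3) / (3 × (1.94 × 10¹¹) × 0.00038) = 9.726 × 10⁻⁵ m = 0.09726 mm
  Case 3: delta = (29000 × 0.7^3) / (3 × (1.46 × 10¹¹) × 0.00091) = 2.496 × 10⁻⁵ m = 0.02496 mm
  Case 4: delta = (29000 × 2.5^3) / (3 × (1.78 × 10¹¹) × 0.00039) = 0.002176 m = 2.176 mm
Ordering: 2.176 mm (case 4) > 0.09726 mm (case 2) > 0.02528 mm (case 1) > 0.02496 mm (case 3)
Final answer: 4, 2, 1, 3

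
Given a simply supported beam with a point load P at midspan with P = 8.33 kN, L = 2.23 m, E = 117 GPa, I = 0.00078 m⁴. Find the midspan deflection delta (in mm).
Model: a simply supported beam with a point load P at midspan, so delta = (P·L^3) / (48·E·I).
Convert to SI units:
  P = 8.33 kN = 8330 N
  E = 117 GPa = 1.17 × 10¹¹ Pa
Substitute:
  delta = (8330 × 2.23^3) / (48 × (1.17 × 10¹¹) × 0.00078)
  delta = 2.109 × 10⁻⁵ m
Convert: delta = 2.109 × 10⁻⁵ m = 0.02109 mm
Final answer: delta = 0.02109 mm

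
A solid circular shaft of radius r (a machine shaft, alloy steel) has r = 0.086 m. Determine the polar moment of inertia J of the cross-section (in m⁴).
Model: a solid circular shaft of radius r, so J = (π·r^4) / 2.
Substitute:
  J = (π × 0.086^4) / 2
  J = 8.592 × 10⁻⁵ m⁴
Final answer: J = 8.592 × 10⁻⁵ m⁴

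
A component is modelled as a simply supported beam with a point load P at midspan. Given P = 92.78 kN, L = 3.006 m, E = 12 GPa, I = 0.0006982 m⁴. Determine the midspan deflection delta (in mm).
Model: a simply supported beam with a point load P at midspan, so delta = (P·L^3) / (48·E·I).
Convert to SI units:
  P = 92.78 kN = 92780 N
  E = 12 GPa = 1.2 × 10¹⁰ Pa
Substitute:
  delta = (92780 × 3.006^3) / (48 × (1.2 × 10¹⁰) × 0.0006982)
  delta = 0.006266 m
Convert: delta = 0.006266 m = 6.266 mm
Final answer: delta = 6.266 mm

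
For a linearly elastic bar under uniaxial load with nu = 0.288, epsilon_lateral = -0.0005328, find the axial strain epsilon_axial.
Model: a linearly elastic bar under uniaxial load, so epsilon_lateral = -nu·epsilon_axial.
Solve for epsilon_axial: epsilon_axial = -epsilon_lateral / nu.
Substitute:
  epsilon_axial = -(-0.0005328) / 0.288
  epsilon_axial = 0.00185
Final answer: epsilon_axial = 0.00185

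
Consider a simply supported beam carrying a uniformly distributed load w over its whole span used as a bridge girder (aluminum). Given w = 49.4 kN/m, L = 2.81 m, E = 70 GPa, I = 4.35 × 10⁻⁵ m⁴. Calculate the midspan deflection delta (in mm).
Model: a simply supported beam carrying a uniformly distributed load w over its whole span, so delta = (5·w·L^4) / (384·E·I).
Convert to SI units:
  w = 49.4 kN/m = 49400 N/m
  E = 70 GPa = 7 × 10¹⁰ Pa
Substitute:
  delta = (5 × 49400 × 2.81^4) / (384 × (7 × 10¹⁰) × (4.35 × 10⁻⁵))
  delta = 0.01317 m
Convert: delta = 0.01317 m = 13.17 mm
Final answer: delta = 13.17 mm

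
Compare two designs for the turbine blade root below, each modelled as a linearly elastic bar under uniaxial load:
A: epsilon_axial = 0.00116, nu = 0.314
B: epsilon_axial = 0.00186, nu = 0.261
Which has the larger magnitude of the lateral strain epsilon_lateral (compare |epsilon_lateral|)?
Model: a linearly elastic bar under uniaxial load, so epsilon_lateral = -nu·epsilon_axial (SI units).
  A: epsilon_lateral = -(0.314 × 0.00116) = -0.0003642
  B: epsilon_lateral = -(0.261 × 0.00186) = -0.0004855
|epsilon_lateral|: A = 0.0003642, B = 0.0004855, so B is larger in magnitude.
Final answer: B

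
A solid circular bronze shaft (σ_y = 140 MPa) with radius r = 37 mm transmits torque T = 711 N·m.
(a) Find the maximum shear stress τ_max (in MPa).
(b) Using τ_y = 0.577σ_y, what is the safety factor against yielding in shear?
(a) For a solid circular shaft, τ_max = T·r/J with J = π·r^4/2, i.e. τ_max = 2·T / (π·r^3). Convert r = 37 mm = 0.037 m.
  τ_max = (2 × 711) / (π × 0.037^3) = 8.936 × 10⁶ Pa = 8.936 MPa
(b) τ_y = 0.577 × 140 = 80.78 MPa
  SF = τ_y/τ_max = 80.78 / 8.936 = 9.04
Final answer: (a) τ_max = 8.936 MPa, (b) SF = 9.04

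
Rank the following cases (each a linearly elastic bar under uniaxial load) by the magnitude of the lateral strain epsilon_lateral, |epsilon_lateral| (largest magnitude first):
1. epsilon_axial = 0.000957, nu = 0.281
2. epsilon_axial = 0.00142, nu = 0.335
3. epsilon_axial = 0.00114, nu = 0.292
Model: a linearly elastic bar under uniaxial load, so epsilon_lateral = -nu·epsilon_axial (SI units).
  Case 1: epsilon_lateral = -(0.281 × 0.000957) = -0.0002689
  Case 2: epsilon_lateral = -(0.335 × 0.00142) = -0.0004757
  Case 3: epsilon_lateral = -(0.292 × 0.00114) = -0.0003329
Ordering by |epsilon_lateral|: 0.0004757 (case 2) > 0.0003329 (case 3) > 0.0002689 (case 1)
Final answer: 2, 3, 1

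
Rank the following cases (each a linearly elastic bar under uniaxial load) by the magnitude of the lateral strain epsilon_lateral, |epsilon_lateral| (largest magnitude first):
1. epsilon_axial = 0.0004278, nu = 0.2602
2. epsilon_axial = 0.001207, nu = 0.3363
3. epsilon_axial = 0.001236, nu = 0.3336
Model: a linearly elastic bar under uniaxial load, so epsilon_lateral = -nu·epsilon_axial (SI units).
  Case 1: epsilon_lateral = -(0.2602 × 0.0004278) = -0.0001113
  Case 2: epsilon_lateral = -(0.3363 × 0.001207) = -0.0004059
  Case 3: epsilon_lateral = -(0.3336 × 0.001236) = -0.0004123
Ordering by |epsilon_lateral|: 0.0004123 (case 3) > 0.0004059 (case 2) > 0.0001113 (case 1)
Final answer: 3, 2, 1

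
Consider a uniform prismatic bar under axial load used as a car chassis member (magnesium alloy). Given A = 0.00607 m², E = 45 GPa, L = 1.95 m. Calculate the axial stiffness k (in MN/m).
Model: a uniform prismatic bar under axial load, so k = (A·E) / L.
Convert to SI units:
  E = 45 GPa = 4.5 × 10¹⁰ Pa
Substitute:
  k = (0.00607 × (4.5 × 10¹⁰)) / 1.95
  k = 1.401 × 10⁸ N/m
Convert: k = 1.401 × 10⁸ N/m = 140.1 MN/m
Final answer: k = 140.1 MN/m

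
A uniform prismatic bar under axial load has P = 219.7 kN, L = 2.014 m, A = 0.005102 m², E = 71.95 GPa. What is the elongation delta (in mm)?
Model: a uniform prismatic bar under axial load, so delta = (P·L) / (A·E).
Convert to SI units:
  P = 219.7 kN = 219700 N
  E = 71.95 GPa = 7.195 × 10¹⁰ Pa
Substitute:
  delta = (219700 × 2.014) / (0.005102 × (7.195 × 10¹⁰))
  delta = 0.001205 m
Convert: delta = 0.001205 m = 1.205 mm
Final answer: delta = 1.205 mm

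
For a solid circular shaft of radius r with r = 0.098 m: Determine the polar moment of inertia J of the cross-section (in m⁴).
Model: a solid circular shaft of radius r, so J = (π·r^4) / 2.
Substitute:
  J = (π × 0.098^4) / 2
  J = 0.0001449 m⁴
Final answer: J = 0.0001449 m⁴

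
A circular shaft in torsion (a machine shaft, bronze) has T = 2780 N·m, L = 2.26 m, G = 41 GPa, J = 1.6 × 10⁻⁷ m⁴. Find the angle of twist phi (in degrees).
Model: a circular shaft in torsion, so phi = (T·L) / (G·J).
Convert to SI units:
  G = 41 GPa = 4.1 × 10¹⁰ Pa
Substitute:
  phi = (2780 × 2.26) / ((4.1 × 10¹⁰) × (1.6 × 10⁻⁷))
  phi = 0.9577 rad
Convert to degrees: phi = 0.9577 × 180/π = 54.87°
Final answer: phi = 54.87°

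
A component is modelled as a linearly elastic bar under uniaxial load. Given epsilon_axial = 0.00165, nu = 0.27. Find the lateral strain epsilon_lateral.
Model: a linearly elastic bar under uniaxial load, so epsilon_lateral = -nu·epsilon_axial.
Substitute:
  epsilon_lateral = -(0.27 × 0.00165)
  epsilon_lateral = -0.0004455
Final answer: epsilon_lateral = -0.0004455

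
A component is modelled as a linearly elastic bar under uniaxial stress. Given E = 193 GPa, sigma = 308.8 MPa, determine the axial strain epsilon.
Model: a linearly elastic bar under uniaxial stress, so sigma = E·epsilon.
Solve for epsilon: epsilon = sigma / E.
Convert to SI units:
  E = 193 GPa = 1.93 × 10¹¹ Pa
  sigma = 308.8 MPa = 3.088 × 10⁸ Pa
Substitute:
  epsilon = (3.088 × 10⁸) / (1.93 × 10¹¹)
  epsilon = 0.0016
Final answer: epsilon = 0.0016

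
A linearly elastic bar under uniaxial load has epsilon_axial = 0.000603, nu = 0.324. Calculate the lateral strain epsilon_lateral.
Model: a linearly elastic bar under uniaxial load, so epsilon_lateral = -nu·epsilon_axial.
Substitute:
  epsilon_lateral = -(0.324 × 0.000603)
  epsilon_lateral = -0.0001954
Final answer: epsilon_lateral = -0.0001954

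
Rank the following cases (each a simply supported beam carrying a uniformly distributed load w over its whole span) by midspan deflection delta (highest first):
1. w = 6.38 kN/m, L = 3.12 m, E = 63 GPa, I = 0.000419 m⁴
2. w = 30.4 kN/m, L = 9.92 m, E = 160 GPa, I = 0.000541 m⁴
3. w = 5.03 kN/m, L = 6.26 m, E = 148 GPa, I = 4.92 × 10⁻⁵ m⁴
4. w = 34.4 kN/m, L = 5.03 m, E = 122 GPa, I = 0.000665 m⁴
Model: a simply supported beam carrying a uniformly distributed load w over its whole span, so delta = (5·w·L^4) / (384·E·I) (SI units).
  Case 1: delta = (5 × 6380 × 3.12^4) / (384 × (6.3 × 10¹⁰) × 0.000419) = 0.0002982 m = 0.2982 mm
  Case 2: delta = (5 × 30400 × 9.92^4) / (384 × (1.6 × 10¹¹) × 0.000541) = 0.04428 m = 44.28 mm
  Case 3: delta = (5 × 5030 × 6.26^4) / (384 × (1.48 × 10¹¹) × (4.92 × 10⁻⁵)) = 0.01381 m = 13.81 mm
  Case 4: delta = (5 × 34400 × 5.03^4) / (384 × (1.22 × 10¹¹) × 0.000665) = 0.003534 m = 3.534 mm
Ordering: 44.28 mm (case 2) > 13.81 mm (case 3) > 3.534 mm (case 4) > 0.2982 mm (case 1)
Final answer: 2, 3, 4, 1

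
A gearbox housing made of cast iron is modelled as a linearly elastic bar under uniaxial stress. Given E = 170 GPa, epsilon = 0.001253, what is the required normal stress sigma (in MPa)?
Model: a linearly elastic bar under uniaxial stress, so epsilon = sigma / E.
Solve for sigma: sigma = epsilon·E.
Convert to SI units:
  E = 170 GPa = 1.7 × 10¹¹ Pa
Substitute:
  sigma = 0.001253 × (1.7 × 10¹¹)
  sigma = 2.13 × 10⁸ Pa
Convert: sigma = 2.13 × 10⁸ Pa = 213 MPa
Final answer: sigma = 213 MPa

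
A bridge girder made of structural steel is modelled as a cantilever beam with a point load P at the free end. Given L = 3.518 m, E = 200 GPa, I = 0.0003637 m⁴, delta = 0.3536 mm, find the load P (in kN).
Model: a cantilever beam with a point load P at the free end, so delta = (P·L^3) / (3·E·I).
Solve for P: P = (3·delta·E·I) / L^3.
Convert to SI units:
  E = 200 GPa = 2 × 10¹¹ Pa
  delta = 0.3536 mm = 0.0003536 m
Substitute:
  P = (3 × 0.0003536 × (2 × 10¹¹) × 0.0003637) / 3.518^3
  P = 1772 N
Convert: P = 1772 N = 1.772 kN
Final answer: P = 1.772 kN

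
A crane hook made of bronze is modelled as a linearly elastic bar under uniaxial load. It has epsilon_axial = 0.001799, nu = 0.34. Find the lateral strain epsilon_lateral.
Model: a linearly elastic bar under uniaxial load, so epsilon_lateral = -nu·epsilon_axial.
Substitute:
  epsilon_lateral = -(0.34 × 0.001799)
  epsilon_lateral = -0.0006117
Final answer: epsilon_lateral = -0.0006117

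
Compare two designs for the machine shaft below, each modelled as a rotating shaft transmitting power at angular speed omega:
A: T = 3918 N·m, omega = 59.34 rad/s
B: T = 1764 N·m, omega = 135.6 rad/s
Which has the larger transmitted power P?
Model: a rotating shaft transmitting power at angular speed omega, so P = T·omega (SI units).
  A: P = 3918 × 59.34 = 232500 W = 232.5 kW
  B: P = 1764 × 135.6 = 239200 W = 239.2 kW
239.2 kW > 232.5 kW, so B is larger.
Final answer: B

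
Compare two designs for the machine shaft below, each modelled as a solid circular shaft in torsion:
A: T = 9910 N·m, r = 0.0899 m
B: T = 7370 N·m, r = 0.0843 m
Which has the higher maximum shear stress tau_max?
Model: a solid circular shaft in torsion, so tau_max = (2·T) / (π·r^3) (SI units).
  A: tau_max = (2 × 9910) / (π × 0.0899^3) = 8.683 × 10⁶ Pa = 8.683 MPa
  B: tau_max = (2 × 7370) / (π × 0.0843^3) = 7.832 × 10⁶ Pa = 7.832 MPa
8.683 MPa > 7.832 MPa, so A is larger.
Final answer: A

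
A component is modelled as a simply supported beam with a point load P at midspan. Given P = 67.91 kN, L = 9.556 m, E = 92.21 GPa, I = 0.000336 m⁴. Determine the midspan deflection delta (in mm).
Model: a simply supported beam with a point load P at midspan, so delta = (P·L^3) / (48·E·I).
Convert to SI units:
  P = 67.91 kN = 67910 N
  E = 92.21 GPa = 9.221 × 10¹⁰ Pa
Substitute:
  delta = (67910 × 9.556^3) / (48 × (9.221 × 10¹⁰) × 0.000336)
  delta = 0.03985 m
Convert: delta = 0.03985 m = 39.85 mm
Final answer: delta = 39.85 mm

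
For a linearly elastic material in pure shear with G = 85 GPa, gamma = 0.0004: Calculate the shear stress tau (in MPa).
Model: a linearly elastic material in pure shear, so tau = G·gamma.
Convert to SI units:
  G = 85 GPa = 8.5 × 10¹⁰ Pa
Substitute:
  tau = (8.5 × 10¹⁰) × 0.0004
  tau = 3.4 × 10⁷ Pa
Convert: tau = 3.4 × 10⁷ Pa = 34 MPa
Final answer: tau = 34 MPa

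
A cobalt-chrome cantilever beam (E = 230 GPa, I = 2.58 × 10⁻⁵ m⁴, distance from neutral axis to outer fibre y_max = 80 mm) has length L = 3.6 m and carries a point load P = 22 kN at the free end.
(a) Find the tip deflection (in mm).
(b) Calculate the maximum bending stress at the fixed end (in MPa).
(a) Tip deflection of a cantilever with an end point load: δ = P·L^3 / (3·E·I). Convert P = 22 kN = 22000 N, E = 230 GPa = 2.3 × 10¹¹ Pa.
  δ = (22000 × 3.6^3) / (3 × (2.3 × 10¹¹) × (2.58 × 10⁻⁵)) = 0.05766 m = 57.66 mm
(b) Maximum bending moment at the fixed end: M = P·L = 22000 × 3.6 = 79200 N·m. Convert y_max = 80 mm = 0.08 m.
  σ = M·y_max / I = (79200 × 0.08) / (2.58 × 10⁻⁵) = 2.456 × 10⁸ Pa = 245.6 MPa
Final answer: (a) δ = 57.66 mm, (b) σ = 245.6 MPa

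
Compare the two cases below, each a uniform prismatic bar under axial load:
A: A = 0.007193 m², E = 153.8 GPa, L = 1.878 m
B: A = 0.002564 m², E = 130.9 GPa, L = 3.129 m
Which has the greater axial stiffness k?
Model: a uniform prismatic bar under axial load, so k = (A·E) / L (SI units).
  A: k = (0.007193 × (1.538 × 10¹¹)) / 1.878 = 5.891 × 10⁸ N/m = 589.1 MN/m
  B: k = (0.002564 × (1.309 × 10¹¹)) / 3.129 = 1.073 × 10⁸ N/m = 107.3 MN/m
589.1 MN/m > 107.3 MN/m, so A is larger.
Final answer: A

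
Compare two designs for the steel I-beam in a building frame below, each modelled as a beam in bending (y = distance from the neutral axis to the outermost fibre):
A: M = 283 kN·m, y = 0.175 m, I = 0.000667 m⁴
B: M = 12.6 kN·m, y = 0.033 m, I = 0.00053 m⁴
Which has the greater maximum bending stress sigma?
Model: a beam in bending (y = distance from the neutral axis to the outermost fibre), so sigma = (M·y) / I (SI units).
  A: sigma = (283000 × 0.175) / 0.000667 = 7.425 × 10⁷ Pa = 74.25 MPa
  B: sigma = (12600 × 0.033) / 0.00053 = 784500 Pa = 0.7845 MPa
74.25 MPa > 0.7845 MPa, so A is larger.
Final answer: A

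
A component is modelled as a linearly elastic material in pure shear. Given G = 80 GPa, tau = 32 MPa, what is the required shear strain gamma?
Model: a linearly elastic material in pure shear, so tau = G·gamma.
Solve for gamma: gamma = tau / G.
Convert to SI units:
  G = 80 GPa = 8 × 10¹⁰ Pa
  tau = 32 MPa = 3.2 × 10⁷ Pa
Substitute:
  gamma = (3.2 × 10⁷) / (8 × 10¹⁰)
  gamma = 0.0004
Final answer: gamma = 0.0004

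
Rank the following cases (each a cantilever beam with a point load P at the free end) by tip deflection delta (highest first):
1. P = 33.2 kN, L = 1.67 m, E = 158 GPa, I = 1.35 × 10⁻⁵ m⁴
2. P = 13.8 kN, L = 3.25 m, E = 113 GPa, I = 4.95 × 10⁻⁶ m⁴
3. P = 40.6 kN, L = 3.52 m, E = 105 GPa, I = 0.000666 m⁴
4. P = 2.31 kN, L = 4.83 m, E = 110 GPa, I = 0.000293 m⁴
Model: a cantilever beam with a point load P at the free end, so delta = (P·L^3) / (3·E·I) (SI units).
  Case 1: delta = (33200 × 1.67^3) / (3 × (1.58 × 10¹¹) × (1.35 × 10⁻⁵)) = 0.02416 m = 24.16 mm
  Case 2: delta = (13800 × 3.25^3) / (3 × (1.13 × 10¹¹) × (4.95 × 10⁻⁶)) = 0.2823 m = 282.3 mm
  Case 3: delta = (40600 × 3.52^3) / (3 × (1.05 × 10¹¹) × 0.000666) = 0.008441 m = 8.441 mm
  Case 4: delta = (2310 × 4.83^3) / (3 × (1.1 × 10¹¹) × 0.000293) = 0.002692 m = 2.692 mm
Ordering: 282.3 mm (case 2) > 24.16 mm (case 1) > 8.441 mm (case 3) > 2.692 mm (case 4)
Final answer: 2, 1, 3, 4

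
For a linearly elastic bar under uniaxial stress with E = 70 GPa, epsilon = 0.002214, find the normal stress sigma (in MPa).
Model: a linearly elastic bar under uniaxial stress, so epsilon = sigma / E.
Solve for sigma: sigma = epsilon·E.
Convert to SI units:
  E = 70 GPa = 7 × 10¹⁰ Pa
Substitute:
  sigma = 0.002214 × (7 × 10¹⁰)
  sigma = 1.55 × 10⁸ Pa
Convert: sigma = 1.55 × 10⁸ Pa = 155 MPa
Final answer: sigma = 155 MPa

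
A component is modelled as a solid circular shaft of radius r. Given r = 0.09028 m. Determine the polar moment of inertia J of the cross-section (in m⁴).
Model: a solid circular shaft of radius r, so J = (π·r^4) / 2.
Substitute:
  J = (π × 0.09028^4) / 2
  J = 0.0001043 m⁴
Final answer: J = 0.0001043 m⁴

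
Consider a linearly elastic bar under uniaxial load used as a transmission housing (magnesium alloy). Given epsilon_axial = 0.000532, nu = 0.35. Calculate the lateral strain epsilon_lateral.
Model: a linearly elastic bar under uniaxial load, so epsilon_lateral = -nu·epsilon_axial.
Substitute:
  epsilon_lateral = -(0.35 × 0.000532)
  epsilon_lateral = -0.0001862
Final answer: epsilon_lateral = -0.0001862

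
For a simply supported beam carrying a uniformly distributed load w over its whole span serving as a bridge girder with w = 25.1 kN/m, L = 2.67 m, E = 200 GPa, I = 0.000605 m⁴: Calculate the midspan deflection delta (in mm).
Model: a simply supported beam carrying a uniformly distributed load w over its whole span, so delta = (5·w·L^4) / (384·E·I).
Convert to SI units:
  w = 25.1 kN/m = 25100 N/m
  E = 200 GPa = 2 × 10¹¹ Pa
Substitute:
  delta = (5 × 25100 × 2.67^4) / (384 × (2 × 10¹¹) × 0.000605)
  delta = 0.0001373 m
Convert: delta = 0.0001373 m = 0.1373 mm
Final answer: delta = 0.1373 mm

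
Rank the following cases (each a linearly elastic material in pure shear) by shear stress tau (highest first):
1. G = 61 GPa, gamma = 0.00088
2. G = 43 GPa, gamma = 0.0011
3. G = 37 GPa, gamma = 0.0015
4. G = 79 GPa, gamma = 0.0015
Model: a linearly elastic material in pure shear, so tau = G·gamma (SI units).
  Case 1: tau = (6.1 × 10¹⁰) × 0.00088 = 5.368 × 10⁷ Pa = 53.68 MPa
  Case 2: tau = (4.3 × 10¹⁰) × 0.0011 = 4.73 × 10⁷ Pa = 47.3 MPa
  Case 3: tau = (3.7 × 10¹⁰) × 0.0015 = 5.55 × 10⁷ Pa = 55.5 MPa
  Case 4: tau = (7.9 × 10¹⁰) × 0.0015 = 1.185 × 10⁸ Pa = 118.5 MPa
Ordering: 118.5 MPa (case 4) > 55.5 MPa (case 3) > 53.68 MPa (case 1) > 47.3 MPa (case 2)
Final answer: 4, 3, 1, 2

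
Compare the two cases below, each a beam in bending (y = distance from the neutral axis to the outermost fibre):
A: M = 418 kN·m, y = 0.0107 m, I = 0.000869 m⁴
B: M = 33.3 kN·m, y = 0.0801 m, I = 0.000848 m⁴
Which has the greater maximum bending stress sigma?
Model: a beam in bending (y = distance from the neutral axis to the outermost fibre), so sigma = (M·y) / I (SI units).
  A: sigma = (418000 × 0.0107) / 0.000869 = 5.147 × 10⁶ Pa = 5.147 MPa
  B: sigma = (33300 × 0.0801) / 0.000848 = 3.145 × 10⁶ Pa = 3.145 MPa
5.147 MPa > 3.145 MPa, so A is larger.
Final answer: A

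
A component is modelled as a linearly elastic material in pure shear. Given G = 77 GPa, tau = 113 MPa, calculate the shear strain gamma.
Model: a linearly elastic material in pure shear, so tau = G·gamma.
Solve for gamma: gamma = tau / G.
Convert to SI units:
  G = 77 GPa = 7.7 × 10¹⁰ Pa
  tau = 113 MPa = 1.13 × 10⁸ Pa
Substitute:
  gamma = (1.13 × 10⁸) / (7.7 × 10¹⁰)
  gamma = 0.001468
Final answer: gamma = 0.001468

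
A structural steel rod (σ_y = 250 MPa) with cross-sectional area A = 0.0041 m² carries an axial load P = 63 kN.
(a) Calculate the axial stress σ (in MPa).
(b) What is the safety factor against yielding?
(a) Axial stress σ = P/A. Convert P = 63 kN = 63000 N.
  σ = 63000 / 0.0041 = 1.537 × 10⁷ Pa = 15.37 MPa
(b) Safety factor SF = σ_y/σ = 250 / 15.37 = 16.27
Final answer: (a) σ = 15.37 MPa, (b) SF = 16.27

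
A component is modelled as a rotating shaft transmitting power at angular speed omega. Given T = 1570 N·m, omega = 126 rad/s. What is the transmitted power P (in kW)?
Model: a rotating shaft transmitting power at angular speed omega, so P = T·omega.
Substitute:
  P = 1570 × 126
  P = 197800 W
Convert: P = 197800 W = 197.8 kW
Final answer: P = 197.8 kW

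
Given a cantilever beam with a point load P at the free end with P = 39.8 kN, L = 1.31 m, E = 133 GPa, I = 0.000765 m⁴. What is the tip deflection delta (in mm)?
Model: a cantilever beam with a point load P at the free end, so delta = (P·L^3) / (3·E·I).
Convert to SI units:
  P = 39.8 kN = 39800 N
  E = 133 GPa = 1.33 × 10¹¹ Pa
Substitute:
  delta = (39800 × 1.31^3) / (3 × (1.33 × 10¹¹) × 0.000765)
  delta = 0.0002931 m
Convert: delta = 0.0002931 m = 0.2931 mm
Final answer: delta = 0.2931 mm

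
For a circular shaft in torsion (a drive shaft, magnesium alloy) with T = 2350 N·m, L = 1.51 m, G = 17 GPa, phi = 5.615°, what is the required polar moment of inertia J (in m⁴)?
Model: a circular shaft in torsion, so phi = (T·L) / (G·J).
Solve for J: J = (T·L) / (phi·G).
Convert to SI units:
  G = 17 GPa = 1.7 × 10¹⁰ Pa
  phi = 5.615° = 0.098 rad
Substitute:
  J = (2350 × 1.51) / (0.098 × (1.7 × 10¹⁰))
  J = 2.13 × 10⁻⁶ m⁴
Final answer: J = 2.13 × 10⁻⁶ m⁴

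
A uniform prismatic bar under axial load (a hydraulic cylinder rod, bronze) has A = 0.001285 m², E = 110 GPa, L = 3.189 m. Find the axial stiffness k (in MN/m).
Model: a uniform prismatic bar under axial load, so k = (A·E) / L.
Convert to SI units:
  E = 110 GPa = 1.1 × 10¹¹ Pa
Substitute:
  k = (0.001285 × (1.1 × 10¹¹)) / 3.189
  k = 4.432 × 10⁷ N/m
Convert: k = 4.432 × 10⁷ N/m = 44.32 MN/m
Final answer: k = 44.32 MN/m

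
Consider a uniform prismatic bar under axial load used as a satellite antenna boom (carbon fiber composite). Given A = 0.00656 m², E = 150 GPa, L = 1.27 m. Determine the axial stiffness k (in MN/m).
Model: a uniform prismatic bar under axial load, so k = (A·E) / L.
Convert to SI units:
  E = 150 GPa = 1.5 × 10¹¹ Pa
Substitute:
  k = (0.00656 × (1.5 × 10¹¹)) / 1.27
  k = 7.748 × 10⁸ N/m
Convert: k = 7.748 × 10⁸ N/m = 774.8 MN/m
Final answer: k = 774.8 MN/m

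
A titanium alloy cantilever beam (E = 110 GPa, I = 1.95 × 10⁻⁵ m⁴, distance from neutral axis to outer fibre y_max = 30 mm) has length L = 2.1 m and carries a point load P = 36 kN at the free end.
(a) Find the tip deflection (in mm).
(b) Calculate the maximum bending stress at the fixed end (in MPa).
(a) Tip deflection of a cantilever with an end point load: δ = P·L^3 / (3·E·I). Convert P = 36 kN = 36000 N, E = 110 GPa = 1.1 × 10¹¹ Pa.
  δ = (36000 × 2.1^3) / (3 × (1.1 × 10¹¹) × (1.95 × 10⁻⁵)) = 0.05181 m = 51.81 mm
(b) Maximum bending moment at the fixed end: M = P·L = 36000 × 2.1 = 75600 N·m. Convert y_max = 30 mm = 0.03 m.
  σ = M·y_max / I = (75600 × 0.03) / (1.95 × 10⁻⁵) = 1.163 × 10⁸ Pa = 116.3 MPa
Final answer: (a) δ = 51.81 mm, (b) σ = 116.3 MPa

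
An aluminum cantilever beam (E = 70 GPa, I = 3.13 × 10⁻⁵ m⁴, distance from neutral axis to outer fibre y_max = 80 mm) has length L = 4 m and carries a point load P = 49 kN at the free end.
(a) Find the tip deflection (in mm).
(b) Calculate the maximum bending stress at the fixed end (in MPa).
(a) Tip deflection of a cantilever with an end point load: δ = P·L^3 / (3·E·I). Convert P = 49 kN = 49000 N, E = 70 GPa = 7 × 10¹⁰ Pa.
  δ = (49000 × 4^3) / (3 × (7 × 10¹⁰) × (3.13 × 10⁻⁵)) = 0.4771 m = 477.1 mm
(b) Maximum bending moment at the fixed end: M = P·L = 49000 × 4 = 196000 N·m. Convert y_max = 80 mm = 0.08 m.
  σ = M·y_max / I = (196000 × 0.08) / (3.13 × 10⁻⁵) = 5.01 × 10⁸ Pa = 501 MPa
Final answer: (a) δ = 477.1 mm, (b) σ = 501 MPa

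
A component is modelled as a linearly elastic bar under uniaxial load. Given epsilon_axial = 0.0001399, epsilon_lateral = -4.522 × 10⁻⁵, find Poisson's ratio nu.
Model: a linearly elastic bar under uniaxial load, so epsilon_lateral = -nu·epsilon_axial.
Solve for nu: nu = -epsilon_lateral / epsilon_axial.
Substitute:
  nu = -(-4.522 × 10⁻⁵) / 0.0001399
  nu = 0.3232
Final answer: nu = 0.3232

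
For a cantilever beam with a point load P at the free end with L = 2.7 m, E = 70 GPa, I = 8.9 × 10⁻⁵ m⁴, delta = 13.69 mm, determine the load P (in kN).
Model: a cantilever beam with a point load P at the free end, so delta = (P·L^3) / (3·E·I).
Solve for P: P = (3·delta·E·I) / L^3.
Convert to SI units:
  E = 70 GPa = 7 × 10¹⁰ Pa
  delta = 13.69 mm = 0.01369 m
Substitute:
  P = (3 × 0.01369 × (7 × 10¹⁰) × (8.9 × 10⁻⁵)) / 2.7^3
  P = 13000 N
Convert: P = 13000 N = 13 kN
Final answer: P = 13 kN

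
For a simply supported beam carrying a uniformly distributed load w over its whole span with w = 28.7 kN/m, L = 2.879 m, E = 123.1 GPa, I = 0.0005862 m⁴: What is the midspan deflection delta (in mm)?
Model: a simply supported beam carrying a uniformly distributed load w over its whole span, so delta = (5·w·L^4) / (384·E·I).
Convert to SI units:
  w = 28.7 kN/m = 28700 N/m
  E = 123.1 GPa = 1.231 × 10¹¹ Pa
Substitute:
  delta = (5 × 28700 × 2.879^4) / (384 × (1.231 × 10¹¹) × 0.0005862)
  delta = 0.0003558 m
Convert: delta = 0.0003558 m = 0.3558 mm
Final answer: delta = 0.3558 mm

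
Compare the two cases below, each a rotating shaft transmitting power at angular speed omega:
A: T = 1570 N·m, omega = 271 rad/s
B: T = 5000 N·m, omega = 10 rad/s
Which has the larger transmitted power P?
Model: a rotating shaft transmitting power at angular speed omega, so P = T·omega (SI units).
  A: P = 1570 × 271 = 425500 W = 425.5 kW
  B: P = 5000 × 10 = 50000 W = 50 kW
425.5 kW > 50 kW, so A is larger.
Final answer: A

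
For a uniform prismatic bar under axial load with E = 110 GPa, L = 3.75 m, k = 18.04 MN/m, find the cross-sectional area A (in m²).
Model: a uniform prismatic bar under axial load, so k = (A·E) / L.
Solve for A: A = (k·L) / E.
Convert to SI units:
  E = 110 GPa = 1.1 × 10¹¹ Pa
  k = 18.04 MN/m = 1.804 × 10⁷ N/m
Substitute:
  A = ((1.804 × 10⁷) × 3.75) / (1.1 × 10¹¹)
  A = 0.000615 m²
Final answer: A = 0.000615 m²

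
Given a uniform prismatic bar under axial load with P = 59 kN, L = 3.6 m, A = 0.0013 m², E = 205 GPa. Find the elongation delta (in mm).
Model: a uniform prismatic bar under axial load, so delta = (P·L) / (A·E).
Convert to SI units:
  P = 59 kN = 59000 N
  E = 205 GPa = 2.05 × 10¹¹ Pa
Substitute:
  delta = (59000 × 3.6) / (0.0013 × (2.05 × 10¹¹))
  delta = 0.000797 m
Convert: delta = 0.000797 m = 0.797 mm
Final answer: delta = 0.797 mm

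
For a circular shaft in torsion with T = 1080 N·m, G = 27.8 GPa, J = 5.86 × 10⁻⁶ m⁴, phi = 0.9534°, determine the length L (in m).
Model: a circular shaft in torsion, so phi = (T·L) / (G·J).
Solve for L: L = (phi·G·J) / T.
Convert to SI units:
  G = 27.8 GPa = 2.78 × 10¹⁰ Pa
  phi = 0.9534° = 0.01664 rad
Substitute:
  L = (0.01664 × (2.78 × 10¹⁰) × (5.86 × 10⁻⁶)) / 1080
  L = 2.51 m
Final answer: L = 2.51 m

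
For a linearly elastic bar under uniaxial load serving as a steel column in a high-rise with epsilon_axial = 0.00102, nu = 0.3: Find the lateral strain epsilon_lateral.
Model: a linearly elastic bar under uniaxial load, so epsilon_lateral = -nu·epsilon_axial.
Substitute:
  epsilon_lateral = -(0.3 × 0.00102)
  epsilon_lateral = -0.000306
Final answer: epsilon_lateral = -0.000306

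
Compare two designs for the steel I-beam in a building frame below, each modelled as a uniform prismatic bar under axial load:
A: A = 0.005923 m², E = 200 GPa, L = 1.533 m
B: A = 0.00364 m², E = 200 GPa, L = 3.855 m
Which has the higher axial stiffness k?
Model: a uniform prismatic bar under axial load, so k = (A·E) / L (SI units).
  A: k = (0.005923 × (2 × 10¹¹)) / 1.533 = 7.727 × 10⁸ N/m = 772.7 MN/m
  B: k = (0.00364 × (2 × 10¹¹)) / 3.855 = 1.888 × 10⁸ N/m = 188.8 MN/m
772.7 MN/m > 188.8 MN/m, so A is larger.
Final answer: A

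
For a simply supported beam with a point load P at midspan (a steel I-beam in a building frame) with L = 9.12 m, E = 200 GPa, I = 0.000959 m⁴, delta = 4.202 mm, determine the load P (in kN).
Model: a simply supported beam with a point load P at midspan, so delta = (P·L^3) / (48·E·I).
Solve for P: P = (48·delta·E·I) / L^3.
Convert to SI units:
  E = 200 GPa = 2 × 10¹¹ Pa
  delta = 4.202 mm = 0.004202 m
Substitute:
  P = (48 × 0.004202 × (2 × 10¹¹) × 0.000959) / 9.12^3
  P = 51000 N
Convert: P = 51000 N = 51 kN
Final answer: P = 51 kN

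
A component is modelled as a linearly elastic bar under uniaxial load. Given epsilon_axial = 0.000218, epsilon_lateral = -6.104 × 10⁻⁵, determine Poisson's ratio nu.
Model: a linearly elastic bar under uniaxial load, so epsilon_lateral = -nu·epsilon_axial.
Solve for nu: nu = -epsilon_lateral / epsilon_axial.
Substitute:
  nu = -(-6.104 × 10⁻⁵) / 0.000218
  nu = 0.28
Final answer: nu = 0.28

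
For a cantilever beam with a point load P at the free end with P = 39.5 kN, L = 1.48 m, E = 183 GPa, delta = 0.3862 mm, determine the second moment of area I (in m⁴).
Model: a cantilever beam with a point load P at the free end, so delta = (P·L^3) / (3·E·I).
Solve for I: I = (P·L^3) / (3·delta·E).
Convert to SI units:
  P = 39.5 kN = 39500 N
  E = 183 GPa = 1.83 × 10¹¹ Pa
  delta = 0.3862 mm = 0.0003862 m
Substitute:
  I = (39500 × 1.48^3) / (3 × 0.0003862 × (1.83 × 10¹¹))
  I = 0.0006039 m⁴
Final answer: I = 0.0006039 m⁴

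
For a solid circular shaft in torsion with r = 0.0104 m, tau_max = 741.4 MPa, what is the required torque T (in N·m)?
Model: a solid circular shaft in torsion, so tau_max = (2·T) / (π·r^3).
Solve for T: T = (π·tau_max·r^3) / 2.
Convert to SI units:
  tau_max = 741.4 MPa = 7.414 × 10⁸ Pa
Substitute:
  T = (π × (7.414 × 10⁸) × 0.0104^3) / 2
  T = 1310 N·m
Final answer: T = 1310 N·m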